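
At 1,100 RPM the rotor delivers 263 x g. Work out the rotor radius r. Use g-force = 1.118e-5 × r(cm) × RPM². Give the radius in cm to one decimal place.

r ≈ 19.4 cm

RCF = 1.118 × 10⁻⁵ × r × N²
263 = 1.118 × 10⁻⁵ × r × (1100)²
r = 263 / (1.118 × 10⁻⁵ × 1,210,000) = 263 / 13.5278 ≈ 19.441 cm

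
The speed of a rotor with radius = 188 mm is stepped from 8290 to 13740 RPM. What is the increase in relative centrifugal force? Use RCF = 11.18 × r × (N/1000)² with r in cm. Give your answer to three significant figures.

≈ 25200 ×g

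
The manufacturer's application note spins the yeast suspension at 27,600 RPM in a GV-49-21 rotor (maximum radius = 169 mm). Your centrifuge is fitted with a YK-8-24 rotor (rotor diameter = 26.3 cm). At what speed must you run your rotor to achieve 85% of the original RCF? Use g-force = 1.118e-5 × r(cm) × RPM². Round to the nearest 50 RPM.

≈ 28850 RPM

Original rotor: r = 169 mm = 16.9 cm
RCF_original = 1.118 × 10⁻⁵ × 16.9 × (27600)² = 1.118 × 10⁻⁵ × 16.9 × 761,760,000 ≈ 143,928.5 × g
Target RCF = 0.85 × 143,928.5 ≈ 122,339.2 × g
Your rotor: r = 26.3 / 2 = 13.15 cm
122,339.2 = 1.118 × 10⁻⁵ × 13.15 × N²
N² = 122,339.2 / (14.7017 × 10⁻⁵) = 832,143,222
N ≈ √832,143,222 ≈ 28,846.9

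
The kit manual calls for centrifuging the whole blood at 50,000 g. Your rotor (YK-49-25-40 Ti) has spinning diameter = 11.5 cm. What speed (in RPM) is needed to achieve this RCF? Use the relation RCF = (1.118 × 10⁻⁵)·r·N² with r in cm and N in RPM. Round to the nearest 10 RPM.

r = 11.5 / 2 = 5.75 cm
RCF = 1.118 × 10⁻⁵ × r × N²
50,000 = 1.118 × 10⁻⁵ × 5.75 × N²
N² = 50,000 / (6.4285 × 10⁻⁵) = 777,786,420
N ≈ √777,786,420 ≈ 27,888.8

27890 RPM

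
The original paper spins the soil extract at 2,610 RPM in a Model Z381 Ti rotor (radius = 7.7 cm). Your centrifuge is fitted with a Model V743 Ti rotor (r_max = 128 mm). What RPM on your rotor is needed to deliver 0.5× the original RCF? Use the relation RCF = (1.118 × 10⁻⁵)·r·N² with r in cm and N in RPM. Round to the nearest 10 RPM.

RCF_original = 1.118 × 10⁻⁵ × 7.7 × (2610)² = 1.118 × 10⁻⁵ × 7.7 × 6,812,100 ≈ 586.4 × g
Target RCF = 0.5 × 586.4 ≈ 293.2 × g
Your rotor: r = 128 mm = 12.8 cm
293.2 = 1.118 × 10⁻⁵ × 12.8 × N²
N² = 293.2 / (14.3104 × 10⁻⁵) = 2,048,860
N ≈ √2,048,860 ≈ 1,431.4

1430 RPM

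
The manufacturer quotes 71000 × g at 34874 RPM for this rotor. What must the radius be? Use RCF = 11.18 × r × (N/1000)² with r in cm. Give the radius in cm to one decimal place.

RCF = 11.18 × r × (N/1000)²
71000 = 11.18 × r × (34.874)²
r = 71000 / (11.18 × 1216.195876) = 71000 / 13597.07 ≈ 5.222 cm

≈ 5.2 cm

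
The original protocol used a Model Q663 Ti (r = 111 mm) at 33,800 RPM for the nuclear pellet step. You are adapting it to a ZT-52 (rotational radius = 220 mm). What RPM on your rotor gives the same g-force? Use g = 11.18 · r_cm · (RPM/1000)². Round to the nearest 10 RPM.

≈ 24010 RPM

Original rotor: r = 111 mm = 11.1 cm
RCF_original = 11.18 × 11.1 × (33.8)² = 11.18 × 11.1 × 1,142.44 ≈ 141,774.5 × g
Your rotor: r = 220 mm = 22.0 cm
141,774.5 = 11.18 × 22 × (N/1000)²
(N/1000)² = 141,774.5 / 245.96 = 576.4128
N = 1000 × √576.4128 ≈ 24,008.6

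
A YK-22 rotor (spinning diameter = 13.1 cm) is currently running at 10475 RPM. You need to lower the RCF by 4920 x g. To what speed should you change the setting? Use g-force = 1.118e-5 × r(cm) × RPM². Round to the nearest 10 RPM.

r = 13.1 / 2 = 6.55 cm
Current RCF = 1.118 × 10⁻⁵ × 6.55 × (10475)² = 1.118 × 10⁻⁵ × 6.55 × 109,725,625 ≈ 8,035.1 × g
Target RCF = 8,035.1 − 4,920 = 3,115.1 × g
N² = 3,115.1 / (7.3229 × 10⁻⁵) = 42,539,158
N ≈ √42,539,158 ≈ 6,522.2

≈ 6520 RPM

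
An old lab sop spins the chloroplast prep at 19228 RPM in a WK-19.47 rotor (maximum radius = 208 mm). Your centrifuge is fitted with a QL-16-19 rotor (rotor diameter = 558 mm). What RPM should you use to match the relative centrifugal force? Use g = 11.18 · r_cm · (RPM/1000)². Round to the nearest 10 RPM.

≈ 16600 RPM

Original rotor: r = 208 mm = 20.8 cm
RCF_original = 11.18 × 20.8 × (19.228)² = 11.18 × 20.8 × 369.715984 ≈ 85,975.2 × g
Your rotor: r = 558 mm / 2 = 279 mm = 27.9 cm
85,975.2 = 11.18 × 27.9 × (N/1000)²
(N/1000)² = 85,975.2 / 311.922 = 275.6304
N = 1000 × √275.6304 ≈ 16,602.1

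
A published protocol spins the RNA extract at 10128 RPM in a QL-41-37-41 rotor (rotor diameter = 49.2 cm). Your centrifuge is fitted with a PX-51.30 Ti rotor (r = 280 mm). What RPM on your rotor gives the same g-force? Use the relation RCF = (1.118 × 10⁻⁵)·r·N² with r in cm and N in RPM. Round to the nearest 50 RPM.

9500 RPM

Original rotor: r = 49.2 / 2 = 24.6 cm
RCF_original = 1.118 × 10⁻⁵ × 24.6 × (10128)² = 1.118 × 10⁻⁵ × 24.6 × 102,576,384 ≈ 28,211.4 × g
Your rotor: r = 280 mm = 28.0 cm
28,211.4 = 1.118 × 10⁻⁵ × 28 × N²
N² = 28,211.4 / (31.304 × 10⁻⁵) = 90,120,751
N ≈ √90,120,751 ≈ 9,493.2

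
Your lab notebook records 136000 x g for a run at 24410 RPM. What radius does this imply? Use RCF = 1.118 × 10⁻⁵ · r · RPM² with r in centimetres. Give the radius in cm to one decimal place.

RCF = 1.118 × 10⁻⁵ × r × N²
136000 = 1.118 × 10⁻⁵ × r × (24410)²
r = 136000 / (1.118 × 10⁻⁵ × 595,848,100) = 136000 / 6661.582 ≈ 20.416 cm

20.4 cm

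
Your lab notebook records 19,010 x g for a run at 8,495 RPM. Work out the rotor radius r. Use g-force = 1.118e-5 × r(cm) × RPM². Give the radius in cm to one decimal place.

r ≈ 23.6 cm

19010 = 1.118 × 10⁻⁵ × r × (8495)²
r = 19010 / (1.118 × 10⁻⁵ × 72,165,025) = 19010 / 806.805 ≈ 23.562 cm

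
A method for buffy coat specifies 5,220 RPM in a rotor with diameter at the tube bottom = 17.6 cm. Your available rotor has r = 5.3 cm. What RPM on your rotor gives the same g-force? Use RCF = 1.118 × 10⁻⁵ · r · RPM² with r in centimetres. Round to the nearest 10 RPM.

Original rotor: r = 17.6 / 2 = 8.8 cm
RCF_original = 1.118 × 10⁻⁵ × 8.8 × (5220)² = 1.118 × 10⁻⁵ × 8.8 × 27,248,400 ≈ 2,680.8 × g
2,680.8 = 1.118 × 10⁻⁵ × 5.3 × N²
N² = 2,680.8 / (5.9254 × 10⁻⁵) = 45,242,515
N ≈ √45,242,515 ≈ 6,726.3

6730 RPM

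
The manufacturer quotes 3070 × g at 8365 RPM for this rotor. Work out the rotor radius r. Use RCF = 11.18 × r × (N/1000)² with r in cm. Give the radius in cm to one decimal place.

3070 = 11.18 × r × (8.365)²
r = 3070 / (11.18 × 69.973225) = 3070 / 782.3007 ≈ 3.924 cm

3.9 cm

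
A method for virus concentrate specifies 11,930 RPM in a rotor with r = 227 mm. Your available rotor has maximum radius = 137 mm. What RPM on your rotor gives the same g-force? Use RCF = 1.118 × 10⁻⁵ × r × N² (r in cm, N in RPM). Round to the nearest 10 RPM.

Original rotor: r = 227 mm = 22.7 cm
RCF_original = 1.118 × 10⁻⁵ × 22.7 × (11930)² = 1.118 × 10⁻⁵ × 22.7 × 142,324,900 ≈ 36,120.1 × g
Your rotor: r = 137 mm = 13.7 cm
36,120.1 = 1.118 × 10⁻⁵ × 13.7 × N²
N² = 36,120.1 / (15.3166 × 10⁻⁵) = 235,823,224
N ≈ √235,823,224 ≈ 15,356.5

15360 RPM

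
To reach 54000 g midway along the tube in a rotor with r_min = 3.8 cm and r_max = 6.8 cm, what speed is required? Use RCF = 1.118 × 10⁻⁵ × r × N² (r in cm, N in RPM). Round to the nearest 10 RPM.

N ≈ 30190 RPM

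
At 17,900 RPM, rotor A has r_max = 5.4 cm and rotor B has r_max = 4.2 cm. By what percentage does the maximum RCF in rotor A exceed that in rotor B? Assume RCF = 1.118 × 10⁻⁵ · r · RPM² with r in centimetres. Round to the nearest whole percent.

29%

At equal RPM, RCF scales linearly with r: ratio = 5.4 / 4.2 = 1.2857.
So rotor A delivers 28.6% more g-force.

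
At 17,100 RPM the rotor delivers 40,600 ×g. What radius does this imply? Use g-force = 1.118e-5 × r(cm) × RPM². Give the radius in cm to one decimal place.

≈ 12.4 cm

40600 = 1.118 × 10⁻⁵ × r × (17100)²
r = 40600 / (1.118 × 10⁻⁵ × 292,410,000) = 40600 / 3269.144 ≈ 12.419 cm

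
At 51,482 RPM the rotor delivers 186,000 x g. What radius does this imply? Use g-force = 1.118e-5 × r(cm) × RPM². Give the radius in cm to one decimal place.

RCF = 1.118 × 10⁻⁵ × r × N²
186000 = 1.118 × 10⁻⁵ × r × (51482)²
r = 186000 / (1.118 × 10⁻⁵ × 2,650,396,324) = 186000 / 29631.43 ≈ 6.277 cm

6.3 cm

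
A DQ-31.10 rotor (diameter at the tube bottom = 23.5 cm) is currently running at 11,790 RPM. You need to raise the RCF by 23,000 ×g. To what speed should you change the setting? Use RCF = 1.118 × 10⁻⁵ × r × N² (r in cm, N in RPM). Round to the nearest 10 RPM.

r = 23.5 / 2 = 11.75 cm
Current RCF = 1.118 × 10⁻⁵ × 11.75 × (11790)² = 1.118 × 10⁻⁵ × 11.75 × 139,004,100 ≈ 18,260.3 × g
Target RCF = 18,260.3 + 23,000 = 41,260.3 × g
N² = 41,260.3 / (13.1365 × 10⁻⁵) = 314,088,989
N ≈ √314,088,989 ≈ 17,722.6

17720 RPM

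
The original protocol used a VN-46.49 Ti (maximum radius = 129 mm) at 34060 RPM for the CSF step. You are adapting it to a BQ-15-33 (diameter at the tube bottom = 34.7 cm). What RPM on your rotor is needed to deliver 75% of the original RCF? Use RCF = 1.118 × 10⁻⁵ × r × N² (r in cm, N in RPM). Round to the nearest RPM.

Original rotor: r = 129 mm = 12.9 cm
RCF = 1.118 × 10⁻⁵ × r × N²
RCF_original = 1.118 × 10⁻⁵ × 12.9 × (34060)² = 1.118 × 10⁻⁵ × 12.9 × 1,160,083,600 ≈ 167,309.6 × g
Target RCF = 0.75 × 167,309.6 ≈ 125,482.2 × g
Your rotor: r = 34.7 / 2 = 17.35 cm
125,482.2 = 1.118 × 10⁻⁵ × 17.35 × N²
N² = 125,482.2 / (19.3973 × 10⁻⁵) = 646,905,497
N ≈ √646,905,497 ≈ 25,434.3

25434 RPM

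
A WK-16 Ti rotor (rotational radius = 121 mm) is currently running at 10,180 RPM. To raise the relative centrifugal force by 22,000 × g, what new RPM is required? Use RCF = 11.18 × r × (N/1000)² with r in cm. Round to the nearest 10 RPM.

≈ 16320 RPM

r = 121 mm = 12.1 cm
Current RCF = 11.18 × 12.1 × (10.18)² = 11.18 × 12.1 × 103.6324 ≈ 14,019.2 × g
Target RCF = 14,019.2 + 22,000 = 36,019.2 × g
(N/1000)² = 36,019.2 / 135.278 = 266.2606
N = 1000 × √266.2606 ≈ 16,317.5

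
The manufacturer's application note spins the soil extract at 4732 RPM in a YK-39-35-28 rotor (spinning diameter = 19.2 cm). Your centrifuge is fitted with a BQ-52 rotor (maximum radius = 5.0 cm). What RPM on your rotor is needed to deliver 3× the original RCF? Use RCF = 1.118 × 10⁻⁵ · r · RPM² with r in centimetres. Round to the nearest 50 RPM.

Original rotor: r = 19.2 / 2 = 9.6 cm
RCF = 1.118 × 10⁻⁵ × r × N²
RCF_original = 1.118 × 10⁻⁵ × 9.6 × (4732)² = 1.118 × 10⁻⁵ × 9.6 × 22,391,824 ≈ 2,403.3 × g
Target RCF = 3 × 2,403.3 ≈ 7,209.9 × g
7,209.9 = 1.118 × 10⁻⁵ × 5 × N²
N² = 7,209.9 / (5.59 × 10⁻⁵) = 128,978,533
N ≈ √128,978,533 ≈ 11,356.9

≈ 11350 RPM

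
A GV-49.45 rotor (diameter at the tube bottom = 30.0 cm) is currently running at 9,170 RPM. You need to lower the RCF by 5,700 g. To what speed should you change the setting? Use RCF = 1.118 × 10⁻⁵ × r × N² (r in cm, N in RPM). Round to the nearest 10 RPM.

r = 30.0 / 2 = 15 cm
Current RCF = 1.118 × 10⁻⁵ × 15 × (9170)² = 1.118 × 10⁻⁵ × 15 × 84,088,900 ≈ 14,101.7 × g
Target RCF = 14,101.7 − 5,700 = 8,401.7 × g
N² = 8,401.7 / (16.77 × 10⁻⁵) = 50,099,583
N ≈ √50,099,583 ≈ 7,078.1

≈ 7080 RPM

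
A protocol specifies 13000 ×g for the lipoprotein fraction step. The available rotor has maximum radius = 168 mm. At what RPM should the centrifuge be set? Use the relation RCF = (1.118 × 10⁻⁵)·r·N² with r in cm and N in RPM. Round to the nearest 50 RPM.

N ≈ 8300 RPM

r = 168 mm = 16.8 cm
13,000 = 1.118 × 10⁻⁵ × 16.8 × N²
N² = 13,000 / (18.7824 × 10⁻⁵) = 69,213,732
N ≈ √69,213,732 ≈ 8,319.5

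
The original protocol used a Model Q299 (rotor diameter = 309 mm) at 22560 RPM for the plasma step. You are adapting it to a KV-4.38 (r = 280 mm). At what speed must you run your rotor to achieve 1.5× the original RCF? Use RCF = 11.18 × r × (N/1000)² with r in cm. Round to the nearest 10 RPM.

≈ 20520 RPM

Original rotor: r = 309 mm / 2 = 154.5 mm = 15.45 cm
RCF_original = 11.18 × 15.45 × (22.56)² = 11.18 × 15.45 × 508.9536 ≈ 87,912.1 × g
Target RCF = 1.5 × 87,912.1 ≈ 131,868.2 × g
Your rotor: r = 280 mm = 28.0 cm
131,868.2 = 11.18 × 28 × (N/1000)²
(N/1000)² = 131,868.2 / 313.04 = 421.2503
N = 1000 × √421.2503 ≈ 20,524.4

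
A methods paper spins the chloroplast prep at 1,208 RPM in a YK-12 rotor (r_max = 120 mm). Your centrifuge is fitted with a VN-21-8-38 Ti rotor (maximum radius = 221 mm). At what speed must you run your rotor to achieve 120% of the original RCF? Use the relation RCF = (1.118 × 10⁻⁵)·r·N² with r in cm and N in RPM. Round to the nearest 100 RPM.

1000 RPM

Original rotor: r = 120 mm = 12.0 cm
RCF_original = 1.118 × 10⁻⁵ × 12 × (1208)² = 1.118 × 10⁻⁵ × 12 × 1,459,264 ≈ 195.8 × g
Target RCF = 1.2 × 195.8 ≈ 235 × g
Your rotor: r = 221 mm = 22.1 cm
235 = 1.118 × 10⁻⁵ × 22.1 × N²
N² = 235 / (24.7078 × 10⁻⁵) = 951,117
N ≈ √951,117 ≈ 975.3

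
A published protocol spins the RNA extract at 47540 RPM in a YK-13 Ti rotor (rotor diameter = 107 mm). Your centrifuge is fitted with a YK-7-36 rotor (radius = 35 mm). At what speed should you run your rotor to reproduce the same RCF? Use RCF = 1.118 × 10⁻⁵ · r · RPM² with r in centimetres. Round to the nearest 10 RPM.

Original rotor: r = 107 mm / 2 = 53.5 mm = 5.35 cm
RCF = 1.118 × 10⁻⁵ × r × N²
RCF_original = 1.118 × 10⁻⁵ × 5.35 × (47540)² = 1.118 × 10⁻⁵ × 5.35 × 2,260,051,600 ≈ 135,180.5 × g
Your rotor: r = 35 mm = 3.5 cm
135,180.5 = 1.118 × 10⁻⁵ × 3.5 × N²
N² = 135,180.5 / (3.913 × 10⁻⁵) = 3,454,651,163
N ≈ √3,454,651,163 ≈ 58,776.3

58780 RPM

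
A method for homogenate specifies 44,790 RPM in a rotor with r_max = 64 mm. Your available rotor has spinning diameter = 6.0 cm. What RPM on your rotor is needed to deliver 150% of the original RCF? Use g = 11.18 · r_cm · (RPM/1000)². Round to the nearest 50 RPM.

≈ 80100 RPM

Original rotor: r = 64 mm = 6.4 cm
RCF_original = 11.18 × 6.4 × (44.79)² = 11.18 × 6.4 × 2,006.1441 ≈ 143,543.6 × g
Target RCF = 1.5 × 143,543.6 ≈ 215,315.4 × g
Your rotor: r = 6.0 / 2 = 3 cm
215,315.4 = 11.18 × 3 × (N/1000)²
(N/1000)² = 215,315.4 / 33.54 = 6419.66
N = 1000 × √6419.66 ≈ 80,122.8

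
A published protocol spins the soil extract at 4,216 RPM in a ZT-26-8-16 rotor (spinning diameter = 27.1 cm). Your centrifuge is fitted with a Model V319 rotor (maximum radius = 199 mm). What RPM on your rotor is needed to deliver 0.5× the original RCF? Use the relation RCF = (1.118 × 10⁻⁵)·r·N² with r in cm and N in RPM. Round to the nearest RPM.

Original rotor: r = 27.1 / 2 = 13.55 cm
RCF_original = 1.118 × 10⁻⁵ × 13.55 × (4216)² = 1.118 × 10⁻⁵ × 13.55 × 17,774,656 ≈ 2,692.7 × g
Target RCF = 0.5 × 2,692.7 ≈ 1,346.3 × g
Your rotor: r = 199 mm = 19.9 cm
1,346.3 = 1.118 × 10⁻⁵ × 19.9 × N²
N² = 1,346.3 / (22.2482 × 10⁻⁵) = 6,051,276
N ≈ √6,051,276 ≈ 2,459.9

2460 RPM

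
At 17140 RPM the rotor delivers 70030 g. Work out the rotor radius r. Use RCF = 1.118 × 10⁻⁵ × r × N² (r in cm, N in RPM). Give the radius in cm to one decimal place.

21.3 cm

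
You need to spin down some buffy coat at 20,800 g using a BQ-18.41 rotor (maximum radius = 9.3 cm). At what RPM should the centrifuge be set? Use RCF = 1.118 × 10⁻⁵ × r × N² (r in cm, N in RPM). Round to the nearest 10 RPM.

≈ 14140 RPM

20,800 = 1.118 × 10⁻⁵ × 9.3 × N²
N² = 20,800 / (10.3974 × 10⁻⁵) = 200,050,013
N ≈ √200,050,013 ≈ 14,143.9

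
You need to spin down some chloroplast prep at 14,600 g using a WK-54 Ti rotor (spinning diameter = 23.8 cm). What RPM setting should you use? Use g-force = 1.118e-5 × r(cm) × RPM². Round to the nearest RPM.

r = 23.8 / 2 = 11.9 cm
RCF = 1.118 × 10⁻⁵ × r × N²
14,600 = 1.118 × 10⁻⁵ × 11.9 × N²
N² = 14,600 / (13.3042 × 10⁻⁵) = 109,739,781
N ≈ √109,739,781 ≈ 10,475.7

10476 RPM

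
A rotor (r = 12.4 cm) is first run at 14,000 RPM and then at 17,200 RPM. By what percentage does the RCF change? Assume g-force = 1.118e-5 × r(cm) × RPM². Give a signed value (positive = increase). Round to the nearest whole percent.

+51%

RCF ∝ N², so the ratio is (17200/14000)² = (1.228571)² = 1.5094.
Change = 1.5094 − 1 = +0.5094 → +50.9%.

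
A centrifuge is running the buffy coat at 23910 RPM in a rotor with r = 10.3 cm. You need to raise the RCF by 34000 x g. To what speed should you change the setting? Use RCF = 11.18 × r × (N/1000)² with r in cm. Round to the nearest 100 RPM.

≈ 29400 RPM

Current RCF = 11.18 × 10.3 × (23.91)² = 11.18 × 10.3 × 571.6881 ≈ 65,832.2 × g
Target RCF = 65,832.2 + 34,000 = 99,832.2 × g
(N/1000)² = 99,832.2 / 115.154 = 866.9451
N = 1000 × √866.9451 ≈ 29,443.9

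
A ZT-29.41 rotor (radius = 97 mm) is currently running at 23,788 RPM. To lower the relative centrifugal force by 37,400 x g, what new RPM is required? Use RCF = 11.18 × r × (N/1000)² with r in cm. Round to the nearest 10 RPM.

≈ 14870 RPM

r = 97 mm = 9.7 cm
Current RCF = 11.18 × 9.7 × (23.788)² = 11.18 × 9.7 × 565.868944 ≈ 61,366.2 × g
Target RCF = 61,366.2 − 37,400 = 23,966.2 × g
(N/1000)² = 23,966.2 / 108.446 = 220.9966
N = 1000 × √220.9966 ≈ 14,866.0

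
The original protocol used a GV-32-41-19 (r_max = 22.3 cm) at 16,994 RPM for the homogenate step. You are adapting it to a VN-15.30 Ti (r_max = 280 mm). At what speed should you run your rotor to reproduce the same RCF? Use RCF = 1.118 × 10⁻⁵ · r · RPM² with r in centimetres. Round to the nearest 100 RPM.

≈ 15200 RPM

RCF = 1.118 × 10⁻⁵ × r × N²
RCF_original = 1.118 × 10⁻⁵ × 22.3 × (16994)² = 1.118 × 10⁻⁵ × 22.3 × 288,796,036 ≈ 72,000.9 × g
Your rotor: r = 280 mm = 28.0 cm
72,000.9 = 1.118 × 10⁻⁵ × 28 × N²
N² = 72,000.9 / (31.304 × 10⁻⁵) = 230,005,431
N ≈ √230,005,431 ≈ 15,165.9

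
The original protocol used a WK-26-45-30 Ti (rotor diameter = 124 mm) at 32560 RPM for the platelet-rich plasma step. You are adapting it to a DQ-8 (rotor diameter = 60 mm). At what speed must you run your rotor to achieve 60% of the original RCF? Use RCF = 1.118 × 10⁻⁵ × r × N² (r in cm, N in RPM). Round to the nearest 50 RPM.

Original rotor: r = 124 mm / 2 = 62 mm = 6.2 cm
RCF_original = 1.118 × 10⁻⁵ × 6.2 × (32560)² = 1.118 × 10⁻⁵ × 6.2 × 1,060,153,600 ≈ 73,485.6 × g
Target RCF = 0.6 × 73,485.6 ≈ 44,091.4 × g
Your rotor: r = 60 mm / 2 = 30 mm = 3 cm
44,091.4 = 1.118 × 10⁻⁵ × 3 × N²
N² = 44,091.4 / (3.354 × 10⁻⁵) = 1,314,591,532
N ≈ √1,314,591,532 ≈ 36,257.3

≈ 36250 RPM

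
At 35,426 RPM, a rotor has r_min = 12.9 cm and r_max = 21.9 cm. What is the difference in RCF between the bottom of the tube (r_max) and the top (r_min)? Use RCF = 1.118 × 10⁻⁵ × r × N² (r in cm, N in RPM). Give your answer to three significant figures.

ΔRCF ≈ 126000 x g

RCF_max = 1.118 × 10⁻⁵ × 21.9 × (35426)² = 1.118 × 10⁻⁵ × 21.9 × 1,255,001,476 ≈ 307,277.1 × g
RCF_min = 1.118 × 10⁻⁵ × 12.9 × (35426)² = 1.118 × 10⁻⁵ × 12.9 × 1,255,001,476 ≈ 180,998.8 × g
ΔRCF = 307,277.1 − 180,998.8 = 126,278.3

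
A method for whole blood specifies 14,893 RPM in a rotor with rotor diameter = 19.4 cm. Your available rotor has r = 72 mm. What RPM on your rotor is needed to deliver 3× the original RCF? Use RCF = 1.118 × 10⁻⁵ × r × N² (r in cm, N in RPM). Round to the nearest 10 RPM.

≈ 29940 RPM

Original rotor: r = 19.4 / 2 = 9.7 cm
RCF_original = 1.118 × 10⁻⁵ × 9.7 × (14893)² = 1.118 × 10⁻⁵ × 9.7 × 221,801,449 ≈ 24,053.5 × g
Target RCF = 3 × 24,053.5 ≈ 72,160.5 × g
Your rotor: r = 72 mm = 7.2 cm
72,160.5 = 1.118 × 10⁻⁵ × 7.2 × N²
N² = 72,160.5 / (8.0496 × 10⁻⁵) = 896,448,271
N ≈ √896,448,271 ≈ 29,940.7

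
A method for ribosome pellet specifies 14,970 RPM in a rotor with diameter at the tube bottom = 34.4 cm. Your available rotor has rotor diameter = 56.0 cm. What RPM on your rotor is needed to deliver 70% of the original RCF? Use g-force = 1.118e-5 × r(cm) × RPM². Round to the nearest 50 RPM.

≈ 9800 RPM

Original rotor: r = 34.4 / 2 = 17.2 cm
RCF_original = 1.118 × 10⁻⁵ × 17.2 × (14970)² = 1.118 × 10⁻⁵ × 17.2 × 224,100,900 ≈ 43,093.7 × g
Target RCF = 0.7 × 43,093.7 ≈ 30,165.6 × g
Your rotor: r = 56.0 / 2 = 28 cm
30,165.6 = 1.118 × 10⁻⁵ × 28 × N²
N² = 30,165.6 / (31.304 × 10⁻⁵) = 96,363,404
N ≈ √96,363,404 ≈ 9,816.5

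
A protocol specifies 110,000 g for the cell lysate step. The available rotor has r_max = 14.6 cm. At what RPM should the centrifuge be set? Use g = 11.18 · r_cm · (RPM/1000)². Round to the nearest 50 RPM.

110,000 = 11.18 × 14.6 × (N/1000)²
(N/1000)² = 110,000 / 163.228 = 673.904
N = 1000 × √673.904 ≈ 25,959.7

≈ 25950 RPM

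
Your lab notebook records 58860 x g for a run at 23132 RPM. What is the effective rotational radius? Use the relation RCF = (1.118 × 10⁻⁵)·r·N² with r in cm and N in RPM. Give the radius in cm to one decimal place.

RCF = 1.118 × 10⁻⁵ × r × N²
58860 = 1.118 × 10⁻⁵ × r × (23132)²
r = 58860 / (1.118 × 10⁻⁵ × 535,089,424) = 58860 / 5982.3 ≈ 9.839 cm

≈ 9.8 cm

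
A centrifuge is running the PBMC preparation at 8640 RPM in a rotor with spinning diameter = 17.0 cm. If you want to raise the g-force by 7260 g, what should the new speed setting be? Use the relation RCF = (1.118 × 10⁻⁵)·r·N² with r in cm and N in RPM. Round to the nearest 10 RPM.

r = 17.0 / 2 = 8.5 cm
Current RCF = 1.118 × 10⁻⁵ × 8.5 × (8640)² = 1.118 × 10⁻⁵ × 8.5 × 74,649,600 ≈ 7,094 × g
Target RCF = 7,094 + 7,260 = 14,354 × g
N² = 14,354 / (9.503 × 10⁻⁵) = 151,047,038
N ≈ √151,047,038 ≈ 12,290.1

12290 RPM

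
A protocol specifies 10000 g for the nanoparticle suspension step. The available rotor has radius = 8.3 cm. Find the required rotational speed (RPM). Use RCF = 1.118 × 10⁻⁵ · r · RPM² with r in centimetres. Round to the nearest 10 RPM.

10,000 = 1.118 × 10⁻⁵ × 8.3 × N²
N² = 10,000 / (9.2794 × 10⁻⁵) = 107,765,588
N ≈ √107,765,588 ≈ 10,381.0

N ≈ 10380 RPM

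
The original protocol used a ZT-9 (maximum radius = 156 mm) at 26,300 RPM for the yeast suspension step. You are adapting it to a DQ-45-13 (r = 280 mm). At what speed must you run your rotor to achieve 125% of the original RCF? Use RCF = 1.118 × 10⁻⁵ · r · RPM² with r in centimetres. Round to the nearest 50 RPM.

21950 RPM

Original rotor: r = 156 mm = 15.6 cm
RCF_original = 1.118 × 10⁻⁵ × 15.6 × (26300)² = 1.118 × 10⁻⁵ × 15.6 × 691,690,000 ≈ 120,636.3 × g
Target RCF = 1.25 × 120,636.3 ≈ 150,795.4 × g
Your rotor: r = 280 mm = 28.0 cm
150,795.4 = 1.118 × 10⁻⁵ × 28 × N²
N² = 150,795.4 / (31.304 × 10⁻⁵) = 481,712,880
N ≈ √481,712,880 ≈ 21,948.0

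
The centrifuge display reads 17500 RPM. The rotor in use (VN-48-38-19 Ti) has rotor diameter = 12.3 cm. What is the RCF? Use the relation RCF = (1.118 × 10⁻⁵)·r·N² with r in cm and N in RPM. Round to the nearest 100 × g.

≈ 21100 x g

r = 12.3 / 2 = 6.15 cm
RCF = 1.118 × 10⁻⁵ × 6.15 × (17500)² = 1.118 × 10⁻⁵ × 6.15 × 306,250,000 ≈ 21,056.8 × g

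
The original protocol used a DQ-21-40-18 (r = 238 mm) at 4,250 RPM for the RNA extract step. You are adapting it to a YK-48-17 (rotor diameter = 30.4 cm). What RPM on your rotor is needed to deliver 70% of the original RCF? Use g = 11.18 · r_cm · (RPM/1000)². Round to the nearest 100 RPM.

4400 RPM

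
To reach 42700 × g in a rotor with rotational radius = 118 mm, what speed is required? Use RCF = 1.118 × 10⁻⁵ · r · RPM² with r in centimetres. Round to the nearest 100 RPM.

18000 RPM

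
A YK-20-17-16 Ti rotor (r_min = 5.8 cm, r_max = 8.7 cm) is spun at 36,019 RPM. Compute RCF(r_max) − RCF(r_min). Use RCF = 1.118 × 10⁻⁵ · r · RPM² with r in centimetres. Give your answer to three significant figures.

ΔRCF = 1.118 × 10⁻⁵ × (r_max − r_min) × N² = 1.118 × 10⁻⁵ × 2.9 × 1,297,368,361 ≈ 42,063.3

42100 ×g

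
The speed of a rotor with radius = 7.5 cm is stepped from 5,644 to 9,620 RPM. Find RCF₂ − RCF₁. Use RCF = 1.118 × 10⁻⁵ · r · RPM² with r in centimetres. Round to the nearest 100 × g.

≈ 5100 x g

RCF₁ = 1.118 × 10⁻⁵ × 7.5 × (5644)² = 1.118 × 10⁻⁵ × 7.5 × 31,854,736 ≈ 2,671 × g
RCF₂ = 1.118 × 10⁻⁵ × 7.5 × (9620)² = 1.118 × 10⁻⁵ × 7.5 × 92,544,400 ≈ 7,759.8 × g
Increase = 7,759.8 − 2,671 = 5,088.8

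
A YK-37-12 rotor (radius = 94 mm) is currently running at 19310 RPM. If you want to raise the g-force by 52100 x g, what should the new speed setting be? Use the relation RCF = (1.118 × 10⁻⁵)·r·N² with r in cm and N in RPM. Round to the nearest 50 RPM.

r = 94 mm = 9.4 cm
Current RCF = 1.118 × 10⁻⁵ × 9.4 × (19310)² = 1.118 × 10⁻⁵ × 9.4 × 372,876,100 ≈ 39,186.3 × g
Target RCF = 39,186.3 + 52,100 = 91,286.3 × g
N² = 91,286.3 / (10.5092 × 10⁻⁵) = 868,632,246
N ≈ √868,632,246 ≈ 29,472.6

N₂ ≈ 29450 RPM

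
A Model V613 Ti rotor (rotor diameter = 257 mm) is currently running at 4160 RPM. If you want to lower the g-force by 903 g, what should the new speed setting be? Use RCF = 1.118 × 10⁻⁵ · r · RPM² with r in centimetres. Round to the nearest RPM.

N₂ ≈ 3320 RPM

r = 257 mm / 2 = 128.5 mm = 12.85 cm
Current RCF = 1.118 × 10⁻⁵ × 12.85 × (4160)² = 1.118 × 10⁻⁵ × 12.85 × 17,305,600 ≈ 2,486.2 × g
Target RCF = 2,486.2 − 903 = 1,583.2 × g
N² = 1,583.2 / (14.3663 × 10⁻⁵) = 11,020,235
N ≈ √11,020,235 ≈ 3,319.7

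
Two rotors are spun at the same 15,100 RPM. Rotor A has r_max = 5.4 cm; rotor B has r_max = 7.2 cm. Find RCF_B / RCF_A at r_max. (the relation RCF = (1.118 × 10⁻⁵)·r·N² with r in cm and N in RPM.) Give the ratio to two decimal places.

1.33

At fixed N, RCF ∝ r, so RCF_B/RCF_A = r_B/r_A = 7.2 / 5.4 = 1.3333.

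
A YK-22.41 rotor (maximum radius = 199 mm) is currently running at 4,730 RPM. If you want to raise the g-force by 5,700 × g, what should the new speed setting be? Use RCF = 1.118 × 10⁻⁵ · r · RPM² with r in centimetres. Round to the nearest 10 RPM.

r = 199 mm = 19.9 cm
Current RCF = 1.118 × 10⁻⁵ × 19.9 × (4730)² = 1.118 × 10⁻⁵ × 19.9 × 22,372,900 ≈ 4,977.6 × g
Target RCF = 4,977.6 + 5,700 = 10,677.6 × g
N² = 10,677.6 / (22.2482 × 10⁻⁵) = 47,993,096
N ≈ √47,993,096 ≈ 6,927.7

≈ 6930 RPM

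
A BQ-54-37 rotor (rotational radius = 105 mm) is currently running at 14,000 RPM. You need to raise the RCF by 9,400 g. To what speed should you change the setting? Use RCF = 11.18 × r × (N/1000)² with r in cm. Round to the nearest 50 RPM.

≈ 16600 RPM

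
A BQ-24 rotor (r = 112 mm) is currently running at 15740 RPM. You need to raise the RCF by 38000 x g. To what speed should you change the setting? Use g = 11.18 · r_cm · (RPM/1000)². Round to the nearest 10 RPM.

r = 112 mm = 11.2 cm
Current RCF = 11.18 × 11.2 × (15.74)² = 11.18 × 11.2 × 247.7476 ≈ 31,022 × g
Target RCF = 31,022 + 38,000 = 69,022 × g
(N/1000)² = 69,022 / 125.216 = 551.2235
N = 1000 × √551.2235 ≈ 23,478.1

N₂ ≈ 23480 RPM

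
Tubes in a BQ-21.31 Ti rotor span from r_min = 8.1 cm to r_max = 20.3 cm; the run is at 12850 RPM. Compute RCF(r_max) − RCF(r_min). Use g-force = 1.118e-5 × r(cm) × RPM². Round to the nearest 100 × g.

RCF_max = 1.118 × 10⁻⁵ × 20.3 × (12850)² = 1.118 × 10⁻⁵ × 20.3 × 165,122,500 ≈ 37,475.2 × g
RCF_min = 1.118 × 10⁻⁵ × 8.1 × (12850)² = 1.118 × 10⁻⁵ × 8.1 × 165,122,500 ≈ 14,953.2 × g
ΔRCF = 37,475.2 − 14,953.2 = 22,522

ΔRCF ≈ 22500 x g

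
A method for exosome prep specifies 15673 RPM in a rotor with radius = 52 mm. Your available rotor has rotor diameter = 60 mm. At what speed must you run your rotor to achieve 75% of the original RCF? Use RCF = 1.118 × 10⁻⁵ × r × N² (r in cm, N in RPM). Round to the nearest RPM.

17870 RPM

Original rotor: r = 52 mm = 5.2 cm
RCF_original = 1.118 × 10⁻⁵ × 5.2 × (15673)² = 1.118 × 10⁻⁵ × 5.2 × 245,642,929 ≈ 14,280.7 × g
Target RCF = 0.75 × 14,280.7 ≈ 10,710.5 × g
Your rotor: r = 60 mm / 2 = 30 mm = 3 cm
10,710.5 = 1.118 × 10⁻⁵ × 3 × N²
N² = 10,710.5 / (3.354 × 10⁻⁵) = 319,335,122
N ≈ √319,335,122 ≈ 17,870.0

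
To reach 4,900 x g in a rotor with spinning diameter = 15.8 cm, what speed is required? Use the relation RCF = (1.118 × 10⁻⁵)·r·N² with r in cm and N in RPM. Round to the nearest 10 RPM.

r = 15.8 / 2 = 7.9 cm
4,900 = 1.118 × 10⁻⁵ × 7.9 × N²
N² = 4,900 / (8.8322 × 10⁻⁵) = 55,478,816
N ≈ √55,478,816 ≈ 7,448.4

7450 RPM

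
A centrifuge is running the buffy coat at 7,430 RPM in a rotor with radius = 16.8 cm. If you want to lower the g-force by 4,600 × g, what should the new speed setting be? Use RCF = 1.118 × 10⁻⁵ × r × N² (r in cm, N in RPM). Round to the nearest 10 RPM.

Current RCF = 1.118 × 10⁻⁵ × 16.8 × (7430)² = 1.118 × 10⁻⁵ × 16.8 × 55,204,900 ≈ 10,368.8 × g
Target RCF = 10,368.8 − 4,600 = 5,768.8 × g
N² = 5,768.8 / (18.7824 × 10⁻⁵) = 30,713,860
N ≈ √30,713,860 ≈ 5,542.0

≈ 5540 RPM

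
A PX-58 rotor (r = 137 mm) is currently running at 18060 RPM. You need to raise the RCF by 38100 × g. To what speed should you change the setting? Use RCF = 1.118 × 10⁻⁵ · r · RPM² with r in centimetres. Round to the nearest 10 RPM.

r = 137 mm = 13.7 cm
Current RCF = 1.118 × 10⁻⁵ × 13.7 × (18060)² = 1.118 × 10⁻⁵ × 13.7 × 326,163,600 ≈ 49,957.2 × g
Target RCF = 49,957.2 + 38,100 = 88,057.2 × g
N² = 88,057.2 / (15.3166 × 10⁻⁵) = 574,913,493
N ≈ √574,913,493 ≈ 23,977.4

23980 RPM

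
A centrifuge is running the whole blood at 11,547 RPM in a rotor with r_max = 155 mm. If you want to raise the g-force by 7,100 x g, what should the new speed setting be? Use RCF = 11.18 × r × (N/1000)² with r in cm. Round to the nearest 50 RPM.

N₂ ≈ 13200 RPM

r = 155 mm = 15.5 cm
Current RCF = 11.18 × 15.5 × (11.547)² = 11.18 × 15.5 × 133.333209 ≈ 23,105.3 × g
Target RCF = 23,105.3 + 7,100 = 30,205.3 × g
(N/1000)² = 30,205.3 / 173.29 = 174.3049
N = 1000 × √174.3049 ≈ 13,202.5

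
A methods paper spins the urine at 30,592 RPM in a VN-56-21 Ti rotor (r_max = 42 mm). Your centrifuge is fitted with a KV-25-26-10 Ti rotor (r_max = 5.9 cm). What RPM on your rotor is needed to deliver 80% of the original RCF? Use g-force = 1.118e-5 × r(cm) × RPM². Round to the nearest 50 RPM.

≈ 23100 RPM

Original rotor: r = 42 mm = 4.2 cm
RCF_original = 1.118 × 10⁻⁵ × 4.2 × (30592)² = 1.118 × 10⁻⁵ × 4.2 × 935,870,464 ≈ 43,944.7 × g
Target RCF = 0.8 × 43,944.7 ≈ 35,155.8 × g
35,155.8 = 1.118 × 10⁻⁵ × 5.9 × N²
N² = 35,155.8 / (6.5962 × 10⁻⁵) = 532,970,498
N ≈ √532,970,498 ≈ 23,086.2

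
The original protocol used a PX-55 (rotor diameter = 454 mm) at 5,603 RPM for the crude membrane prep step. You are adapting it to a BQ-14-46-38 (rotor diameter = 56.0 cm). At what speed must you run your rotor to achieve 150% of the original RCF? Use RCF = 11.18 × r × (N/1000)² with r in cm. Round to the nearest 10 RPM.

Original rotor: r = 454 mm / 2 = 227 mm = 22.7 cm
RCF = 11.18 × r × (N/1000)²
RCF_original = 11.18 × 22.7 × (5.603)² = 11.18 × 22.7 × 31.393609 ≈ 7,967.3 × g
Target RCF = 1.5 × 7,967.3 ≈ 11,951 × g
Your rotor: r = 56.0 / 2 = 28 cm
11,951 = 11.18 × 28 × (N/1000)²
(N/1000)² = 11,951 / 313.04 = 38.17723
N = 1000 × √38.17723 ≈ 6,178.8

≈ 6180 RPM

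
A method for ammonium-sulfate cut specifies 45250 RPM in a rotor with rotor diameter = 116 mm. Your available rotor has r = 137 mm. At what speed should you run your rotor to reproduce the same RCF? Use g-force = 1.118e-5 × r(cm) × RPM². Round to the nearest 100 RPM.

29400 RPM

Original rotor: r = 116 mm / 2 = 58 mm = 5.8 cm
RCF = 1.118 × 10⁻⁵ × r × N²
RCF_original = 1.118 × 10⁻⁵ × 5.8 × (45250)² = 1.118 × 10⁻⁵ × 5.8 × 2,047,562,500 ≈ 132,772.1 × g
Your rotor: r = 137 mm = 13.7 cm
132,772.1 = 1.118 × 10⁻⁵ × 13.7 × N²
N² = 132,772.1 / (15.3166 × 10⁻⁵) = 866,850,998
N ≈ √866,850,998 ≈ 29,442.3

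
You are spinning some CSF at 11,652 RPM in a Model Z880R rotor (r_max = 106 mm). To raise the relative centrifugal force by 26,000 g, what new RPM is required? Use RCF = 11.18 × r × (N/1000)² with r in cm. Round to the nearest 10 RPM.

r = 106 mm = 10.6 cm
Current RCF = 11.18 × 10.6 × (11.652)² = 11.18 × 10.6 × 135.769104 ≈ 16,089.7 × g
Target RCF = 16,089.7 + 26,000 = 42,089.7 × g
(N/1000)² = 42,089.7 / 118.508 = 355.1634
N = 1000 × √355.1634 ≈ 18,845.8

18850 RPM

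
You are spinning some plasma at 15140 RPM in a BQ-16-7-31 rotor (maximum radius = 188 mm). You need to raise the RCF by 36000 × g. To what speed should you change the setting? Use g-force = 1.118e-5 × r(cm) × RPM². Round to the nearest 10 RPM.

r = 188 mm = 18.8 cm
Current RCF = 1.118 × 10⁻⁵ × 18.8 × (15140)² = 1.118 × 10⁻⁵ × 18.8 × 229,219,600 ≈ 48,178.3 × g
Target RCF = 48,178.3 + 36,000 = 84,178.3 × g
N² = 84,178.3 / (21.0184 × 10⁻⁵) = 400,498,135
N ≈ √400,498,135 ≈ 20,012.4

N₂ ≈ 20010 RPM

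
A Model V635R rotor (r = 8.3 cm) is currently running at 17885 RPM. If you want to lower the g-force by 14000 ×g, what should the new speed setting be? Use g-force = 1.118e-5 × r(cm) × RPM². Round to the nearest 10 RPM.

13000 RPM

Current RCF = 1.118 × 10⁻⁵ × 8.3 × (17885)² = 1.118 × 10⁻⁵ × 8.3 × 319,873,225 ≈ 29,682.3 × g
Target RCF = 29,682.3 − 14,000 = 15,682.3 × g
N² = 15,682.3 / (9.2794 × 10⁻⁵) = 169,001,229
N ≈ √169,001,229 ≈ 13,000.0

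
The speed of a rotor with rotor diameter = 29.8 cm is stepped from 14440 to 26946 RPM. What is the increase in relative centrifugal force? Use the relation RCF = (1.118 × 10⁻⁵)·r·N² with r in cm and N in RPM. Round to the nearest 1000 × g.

r = 29.8 / 2 = 14.9 cm
RCF₁ = 1.118 × 10⁻⁵ × 14.9 × (14440)² = 1.118 × 10⁻⁵ × 14.9 × 208,513,600 ≈ 34,734.6 × g
RCF₂ = 1.118 × 10⁻⁵ × 14.9 × (26946)² = 1.118 × 10⁻⁵ × 14.9 × 726,086,916 ≈ 120,953 × g
Increase = 120,953 − 34,734.6 = 86,218.4

≈ 86000 x g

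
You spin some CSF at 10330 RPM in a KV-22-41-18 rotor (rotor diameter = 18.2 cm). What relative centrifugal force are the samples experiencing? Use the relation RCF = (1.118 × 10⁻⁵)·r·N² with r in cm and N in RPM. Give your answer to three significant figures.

10900 g

r = 18.2 / 2 = 9.1 cm
RCF = 1.118 × 10⁻⁵ × 9.1 × (10330)² = 1.118 × 10⁻⁵ × 9.1 × 106,708,900 ≈ 10,856.4 × g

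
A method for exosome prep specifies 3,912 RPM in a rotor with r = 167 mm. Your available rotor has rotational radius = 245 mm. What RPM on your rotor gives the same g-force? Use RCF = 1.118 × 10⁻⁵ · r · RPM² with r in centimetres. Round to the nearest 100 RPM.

Original rotor: r = 167 mm = 16.7 cm
RCF_original = 1.118 × 10⁻⁵ × 16.7 × (3912)² = 1.118 × 10⁻⁵ × 16.7 × 15,303,744 ≈ 2,857.3 × g
Your rotor: r = 245 mm = 24.5 cm
2,857.3 = 1.118 × 10⁻⁵ × 24.5 × N²
N² = 2,857.3 / (27.391 × 10⁻⁵) = 10,431,529
N ≈ √10,431,529 ≈ 3,229.8

3200 RPM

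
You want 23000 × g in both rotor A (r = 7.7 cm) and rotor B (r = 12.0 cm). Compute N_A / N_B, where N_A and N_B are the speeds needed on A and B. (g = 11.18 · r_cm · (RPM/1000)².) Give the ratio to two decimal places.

At fixed RCF, N ∝ 1/√r, so N_A/N_B = √(r_B/r_A) = √(12.0/7.7) = √1.558442 = 1.2484.

1.25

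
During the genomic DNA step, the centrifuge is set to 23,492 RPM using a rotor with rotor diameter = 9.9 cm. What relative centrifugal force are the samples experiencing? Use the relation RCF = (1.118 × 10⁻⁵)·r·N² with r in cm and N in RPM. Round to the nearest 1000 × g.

r = 9.9 / 2 = 4.95 cm
RCF = 1.118 × 10⁻⁵ × 4.95 × (23492)² = 1.118 × 10⁻⁵ × 4.95 × 551,874,064 ≈ 30,541.3 × g

≈ 31000 × g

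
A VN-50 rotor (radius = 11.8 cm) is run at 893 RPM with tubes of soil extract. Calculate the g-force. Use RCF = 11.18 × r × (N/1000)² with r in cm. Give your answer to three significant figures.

≈ 105 ×g

RCF = 11.18 × 11.8 × (0.893)² = 11.18 × 11.8 × 0.797449 ≈ 105.2 × g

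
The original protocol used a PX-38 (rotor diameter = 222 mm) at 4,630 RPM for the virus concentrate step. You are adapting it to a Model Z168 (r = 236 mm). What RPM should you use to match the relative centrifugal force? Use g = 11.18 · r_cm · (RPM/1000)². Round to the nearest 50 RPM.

Original rotor: r = 222 mm / 2 = 111 mm = 11.1 cm
RCF_original = 11.18 × 11.1 × (4.63)² = 11.18 × 11.1 × 21.4369 ≈ 2,660.3 × g
Your rotor: r = 236 mm = 23.6 cm
2,660.3 = 11.18 × 23.6 × (N/1000)²
(N/1000)² = 2,660.3 / 263.848 = 10.0827
N = 1000 × √10.0827 ≈ 3,175.3

≈ 3200 RPM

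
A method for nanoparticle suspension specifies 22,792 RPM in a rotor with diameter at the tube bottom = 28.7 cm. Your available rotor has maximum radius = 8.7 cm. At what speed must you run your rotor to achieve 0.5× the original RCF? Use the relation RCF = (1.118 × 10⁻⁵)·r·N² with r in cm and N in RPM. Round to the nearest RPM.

20698 RPM

Original rotor: r = 28.7 / 2 = 14.35 cm
RCF_original = 1.118 × 10⁻⁵ × 14.35 × (22792)² = 1.118 × 10⁻⁵ × 14.35 × 519,475,264 ≈ 83,341 × g
Target RCF = 0.5 × 83,341 ≈ 41,670.5 × g
41,670.5 = 1.118 × 10⁻⁵ × 8.7 × N²
N² = 41,670.5 / (9.7266 × 10⁻⁵) = 428,417,947
N ≈ √428,417,947 ≈ 20,698.3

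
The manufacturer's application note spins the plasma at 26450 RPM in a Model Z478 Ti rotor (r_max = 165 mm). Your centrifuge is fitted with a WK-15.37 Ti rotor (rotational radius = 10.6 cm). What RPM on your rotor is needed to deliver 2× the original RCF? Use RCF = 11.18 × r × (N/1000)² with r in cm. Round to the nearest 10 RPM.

≈ 46670 RPM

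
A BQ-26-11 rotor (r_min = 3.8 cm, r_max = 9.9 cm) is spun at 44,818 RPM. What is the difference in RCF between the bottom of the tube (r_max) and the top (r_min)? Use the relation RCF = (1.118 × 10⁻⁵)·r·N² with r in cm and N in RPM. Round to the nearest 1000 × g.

≈ 137000 g

RCF_max = 1.118 × 10⁻⁵ × 9.9 × (44818)² = 1.118 × 10⁻⁵ × 9.9 × 2,008,653,124 ≈ 222,321.7 × g
RCF_min = 1.118 × 10⁻⁵ × 3.8 × (44818)² = 1.118 × 10⁻⁵ × 3.8 × 2,008,653,124 ≈ 85,335.6 × g
ΔRCF = 222,321.7 − 85,335.6 = 136,986.1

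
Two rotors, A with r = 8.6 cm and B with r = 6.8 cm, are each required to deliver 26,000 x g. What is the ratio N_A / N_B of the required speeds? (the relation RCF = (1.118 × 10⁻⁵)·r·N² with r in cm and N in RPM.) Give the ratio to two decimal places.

0.89

At fixed RCF, N ∝ 1/√r, so N_A/N_B = √(r_B/r_A) = √(6.8/8.6) = √0.790698 = 0.8892.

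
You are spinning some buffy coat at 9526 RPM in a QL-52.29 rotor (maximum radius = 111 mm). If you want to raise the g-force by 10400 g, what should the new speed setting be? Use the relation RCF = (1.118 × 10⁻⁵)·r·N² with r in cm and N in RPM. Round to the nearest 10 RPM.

r = 111 mm = 11.1 cm
Current RCF = 1.118 × 10⁻⁵ × 11.1 × (9526)² = 1.118 × 10⁻⁵ × 11.1 × 90,744,676 ≈ 11,261.2 × g
Target RCF = 11,261.2 + 10,400 = 21,661.2 × g
N² = 21,661.2 / (12.4098 × 10⁻⁵) = 174,549,147
N ≈ √174,549,147 ≈ 13,211.7

≈ 13210 RPM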